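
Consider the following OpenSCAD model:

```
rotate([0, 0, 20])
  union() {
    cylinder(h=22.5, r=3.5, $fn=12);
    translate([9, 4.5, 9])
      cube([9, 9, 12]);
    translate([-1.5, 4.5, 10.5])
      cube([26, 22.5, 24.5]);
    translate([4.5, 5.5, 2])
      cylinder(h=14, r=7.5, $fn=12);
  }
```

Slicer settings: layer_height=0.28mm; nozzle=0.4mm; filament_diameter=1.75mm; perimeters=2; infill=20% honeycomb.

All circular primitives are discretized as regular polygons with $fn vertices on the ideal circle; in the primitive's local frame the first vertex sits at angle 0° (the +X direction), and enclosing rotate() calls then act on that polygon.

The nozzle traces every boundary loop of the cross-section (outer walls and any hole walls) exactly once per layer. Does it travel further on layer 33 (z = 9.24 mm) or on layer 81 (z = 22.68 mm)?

Layer 33 (z = 9.24): the r=3.5 cylinder contributes a regular 12-gon of circumradius 3.5 (perimeter = 2·12·3.500·sin(180°/12) = 21.74 mm); the cube at (9, 4.5) (footprint 9×9) is included at this height (perimeter 36.00 mm); the cube at (-1.5, 4.5) does not reach this height (z outside [10.5, 35]); the r=7.5 cylinder at (4.5, 5.5) gives a regular 12-gon of circumradius 7.5 (constant along its height) (perimeter = 2·12·7.500·sin(180°/12) = 46.59 mm); Combining (union): the regions partially overlap (shared area 32.29 mm²), so the edge portions inside another operand are dropped and the merged outline is re-measured after clipping — boundary = 70.41 mm; (whole slice rotated 20° about Z — lengths, areas and connectivity unchanged). So its perimeter = 70.41 mm. Layer 81 (z = 22.68): the cylinder is not intersected at this z (z outside [0, 22.5]); the cube at (9, 4.5) is absent (z outside [9, 21]); the cube at (-1.5, 4.5) is present — its section is the full 26×22.5 rectangle (perimeter 97.00 mm); the cylinder at (4.5, 5.5) is absent (z outside [2, 16]); Taking the union: only the 26×22.5 cube at (-1.5, 4.5) is present, so the union is just that shape — boundary = 97.00 mm; (whole slice rotated 20° about Z — lengths, areas and connectivity unchanged). So its perimeter = 97.00 mm. Layer 81 is larger (97.00 vs 70.41 mm).

layer 81 (z = 22.68 mm)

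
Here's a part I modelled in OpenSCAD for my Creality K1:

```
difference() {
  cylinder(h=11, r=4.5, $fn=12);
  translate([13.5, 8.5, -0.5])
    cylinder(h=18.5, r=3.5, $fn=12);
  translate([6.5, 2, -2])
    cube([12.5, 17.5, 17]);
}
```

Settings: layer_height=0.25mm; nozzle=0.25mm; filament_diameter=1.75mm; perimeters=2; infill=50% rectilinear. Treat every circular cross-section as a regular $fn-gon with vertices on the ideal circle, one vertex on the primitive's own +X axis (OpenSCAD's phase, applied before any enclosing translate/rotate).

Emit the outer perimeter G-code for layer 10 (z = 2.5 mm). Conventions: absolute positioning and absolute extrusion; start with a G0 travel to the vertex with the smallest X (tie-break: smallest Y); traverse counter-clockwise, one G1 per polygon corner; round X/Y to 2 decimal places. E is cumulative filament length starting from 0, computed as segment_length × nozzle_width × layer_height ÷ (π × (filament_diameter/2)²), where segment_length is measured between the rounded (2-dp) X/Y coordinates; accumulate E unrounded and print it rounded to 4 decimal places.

At z = 2.5 mm: the cylinder: section is a regular 12-gon, circumradius r=4.5; the cylinder at (13.5, 8.5): section is a regular 12-gon, circumradius r=3.5; the cube at (6.5, 2) (footprint 12.5×17.5) is included at this height; Taking the first minus the rest: starting from the r=4.5 cylinder, the r=3.5 cylinder at (13.5, 8.5) misses the remaining region (no effect); the 12.5×17.5 cube at (6.5, 2) misses the remaining region (no effect) — 1 connected region. The outline is a single polygon with 12 vertices. Extrusion per mm of travel: 0.25 × 0.25 / (π × 0.875²) = 0.025984. Accumulating E over each segment gives final E = 0.7266.

G0 X-4.50 Y0.00 Z2.50
G1 X-3.90 Y-2.25 E0.0605
G1 X-2.25 Y-3.90 E0.1211
G1 X0.00 Y-4.50 E0.1816
G1 X2.25 Y-3.90 E0.2422
G1 X3.90 Y-2.25 E0.3028
G1 X4.50 Y0.00 E0.3633
G1 X3.90 Y2.25 E0.4238
G1 X2.25 Y3.90 E0.4844
G1 X0.00 Y4.50 E0.5449
G1 X-2.25 Y3.90 E0.6055
G1 X-3.90 Y2.25 E0.6661
G1 X-4.50 Y0.00 E0.7266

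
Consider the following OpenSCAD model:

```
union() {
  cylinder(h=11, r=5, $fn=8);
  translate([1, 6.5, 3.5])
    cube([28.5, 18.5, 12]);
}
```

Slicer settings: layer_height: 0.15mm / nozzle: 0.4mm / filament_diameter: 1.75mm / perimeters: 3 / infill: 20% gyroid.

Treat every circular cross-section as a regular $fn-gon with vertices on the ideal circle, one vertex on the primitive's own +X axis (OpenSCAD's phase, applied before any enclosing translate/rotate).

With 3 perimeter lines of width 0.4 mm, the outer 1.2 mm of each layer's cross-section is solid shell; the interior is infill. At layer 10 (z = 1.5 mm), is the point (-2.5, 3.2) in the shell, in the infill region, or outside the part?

shell

At z = 1.5 mm: the r=5 cylinder contributes a regular 8-gon of circumradius 5; the cube at (1, 6.5) is not intersected at this z (z outside [3.5, 15.5]); Taking the union: only the r=5 cylinder is present, so the union is just that shape — 1 connected region. Overall, the cross-section is a single solid region. The nearest boundary edge runs (0.00, 5.00)→(-3.54, 3.54); distance from the point to it = 0.71 mm. The point is inside the cross-section, 0.71 mm from the nearest boundary — within the 1.2 mm shell band (3 × 0.4).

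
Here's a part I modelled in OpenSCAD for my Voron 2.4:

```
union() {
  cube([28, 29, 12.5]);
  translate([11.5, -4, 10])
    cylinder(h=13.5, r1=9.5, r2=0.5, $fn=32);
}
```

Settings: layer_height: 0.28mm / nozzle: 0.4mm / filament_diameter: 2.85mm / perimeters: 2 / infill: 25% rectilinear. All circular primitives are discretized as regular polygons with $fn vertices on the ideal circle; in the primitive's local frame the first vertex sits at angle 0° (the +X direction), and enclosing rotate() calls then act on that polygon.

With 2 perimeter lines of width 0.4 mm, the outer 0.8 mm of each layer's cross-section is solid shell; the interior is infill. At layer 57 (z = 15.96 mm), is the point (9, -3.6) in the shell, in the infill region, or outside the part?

At z = 15.96 mm: the cube is not intersected at this z (z outside [0, 12.5]); the cone at (11.5, -4) (r1=9.5→r2=0.5) has section circumradius 5.527 here — a regular 32-gon; Combining (union): only the cone at (11.5, -4) is present, so the union is just that shape — 1 connected region. Overall, the cross-section is a single solid region. The nearest boundary edge runs (6.08, -2.92)→(5.97, -4.00); distance from the point to it = 2.97 mm. The point is inside the cross-section and 2.97 mm from the nearest boundary — more than the 0.8 mm shell width (2 × 0.4), so it's in the infill interior.

infill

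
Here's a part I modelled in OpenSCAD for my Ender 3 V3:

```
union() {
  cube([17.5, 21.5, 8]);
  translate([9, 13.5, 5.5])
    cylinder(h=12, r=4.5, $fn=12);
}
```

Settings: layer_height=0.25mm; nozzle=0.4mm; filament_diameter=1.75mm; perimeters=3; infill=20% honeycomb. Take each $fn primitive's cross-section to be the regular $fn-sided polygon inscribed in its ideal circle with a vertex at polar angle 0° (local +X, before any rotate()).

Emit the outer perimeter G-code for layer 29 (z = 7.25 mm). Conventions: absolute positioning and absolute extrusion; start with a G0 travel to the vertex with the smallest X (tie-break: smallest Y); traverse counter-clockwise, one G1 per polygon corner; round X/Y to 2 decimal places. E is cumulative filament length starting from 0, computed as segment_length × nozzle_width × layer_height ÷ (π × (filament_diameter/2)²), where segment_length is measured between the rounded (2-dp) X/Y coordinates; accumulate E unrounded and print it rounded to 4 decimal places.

At z = 7.25 mm: the 17.5×21.5 cube contributes its full rectangle; the r=4.5 cylinder at (9, 13.5) contributes a regular 12-gon of circumradius 4.5; Combining (union): the r=4.5 cylinder at (9, 13.5) lies entirely inside the 17.5×21.5 cube, so the union is just the 17.5×21.5 cube — 1 connected region. The outline is a single polygon with 4 vertices. Extrusion per mm of travel: 0.4 × 0.25 / (π × 0.875²) = 0.041575. Accumulating E over each segment gives final E = 3.2429.

G0 X0.00 Y0.00 Z7.25
G1 X17.50 Y0.00 E0.7276
G1 X17.50 Y21.50 E1.6214
G1 X0.00 Y21.50 E2.3490
G1 X0.00 Y0.00 E3.2429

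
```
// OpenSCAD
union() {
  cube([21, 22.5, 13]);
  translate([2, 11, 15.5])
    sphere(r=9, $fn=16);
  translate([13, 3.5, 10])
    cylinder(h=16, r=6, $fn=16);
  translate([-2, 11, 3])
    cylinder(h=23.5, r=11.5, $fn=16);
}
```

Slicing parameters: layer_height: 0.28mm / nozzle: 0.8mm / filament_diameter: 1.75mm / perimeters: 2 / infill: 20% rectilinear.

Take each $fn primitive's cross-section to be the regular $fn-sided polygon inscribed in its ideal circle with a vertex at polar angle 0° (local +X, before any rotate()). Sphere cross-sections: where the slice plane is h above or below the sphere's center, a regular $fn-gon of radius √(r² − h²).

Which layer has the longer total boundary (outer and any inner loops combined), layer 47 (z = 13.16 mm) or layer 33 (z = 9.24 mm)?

Layer 47 (z = 13.16): the cube is not intersected at this z (z outside [0, 13]); the sphere at (2, 11): section is a regular 16-gon, circumradius = √(r²−h²) = √(9²−2.34²) = 8.690 (perimeter = 2·16·8.690·sin(180°/16) = 54.25 mm); the cylinder at (13, 3.5): section is a regular 16-gon, circumradius r=6 (perimeter = 2·16·6.000·sin(180°/16) = 37.46 mm); the cylinder at (-2, 11): section is a regular 16-gon, circumradius r=11.5 (perimeter = 2·16·11.500·sin(180°/16) = 71.79 mm); Taking the union: the regions partially overlap (shared area 222.85 mm²), so the edge portions inside another operand are dropped and the merged outline is re-measured after clipping — boundary = 99.18 mm. So its perimeter = 99.18 mm. Layer 33 (z = 9.24): the 21×22.5 cube contributes its full rectangle (perimeter 87.00 mm); the r=9 sphere at (2, 11) contributes a regular 16-gon of circumradius √(9²−6.26²) = 6.466 (perimeter = 2·16·6.466·sin(180°/16) = 40.37 mm); the cylinder at (13, 3.5) does not reach this height (z outside [10, 26]); the r=11.5 cylinder at (-2, 11) contributes a regular 16-gon of circumradius 11.5 (perimeter = 2·16·11.500·sin(180°/16) = 71.79 mm); Combining (union): the regions partially overlap (shared area 285.22 mm²), so the edge portions inside another operand are dropped and the merged outline is re-measured after clipping — boundary = 104.88 mm. So its perimeter = 104.88 mm. Layer 33 is larger (104.88 vs 99.18 mm).

layer 33 (z = 9.24 mm)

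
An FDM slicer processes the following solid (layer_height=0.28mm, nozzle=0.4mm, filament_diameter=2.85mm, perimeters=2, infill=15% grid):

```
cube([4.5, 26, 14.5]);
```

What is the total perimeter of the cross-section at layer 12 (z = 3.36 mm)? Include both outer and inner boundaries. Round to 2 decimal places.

61.00 mm

At z = 3.36 mm: the 4.5×26 cube contributes its full rectangle (perimeter 61.00 mm). Overall, the cross-section is a single solid region. Total boundary length (outer) = 61.00 mm.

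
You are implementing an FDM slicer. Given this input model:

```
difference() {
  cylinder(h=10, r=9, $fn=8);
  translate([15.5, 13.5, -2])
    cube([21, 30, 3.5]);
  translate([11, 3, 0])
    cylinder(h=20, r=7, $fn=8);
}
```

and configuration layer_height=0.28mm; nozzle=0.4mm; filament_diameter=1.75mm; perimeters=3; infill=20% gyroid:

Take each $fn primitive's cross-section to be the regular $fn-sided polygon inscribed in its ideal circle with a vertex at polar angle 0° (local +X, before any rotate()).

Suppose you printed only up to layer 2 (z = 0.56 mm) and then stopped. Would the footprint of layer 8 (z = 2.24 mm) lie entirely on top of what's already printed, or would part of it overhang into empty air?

Compare the two slices. At z = 0.56: the r=9 cylinder gives a regular 8-gon of circumradius 9 (constant along its height) (area = (8/2)·9.000²·sin(360°/8) = 229.10 mm²); the cube at (15.5, 13.5) is present — its section is the full 21×30 rectangle (area 630.00 mm²); the cylinder at (11, 3): section is a regular 8-gon, circumradius r=7 (area = (8/2)·7.000²·sin(360°/8) = 138.59 mm²); After the difference (first − rest): starting from the r=9 cylinder (229.10 mm²), the 21×30 cube at (15.5, 13.5) misses the remaining region (no effect); the r=7 cylinder at (11, 3) partially overlaps it — only the 25.95 mm² overlap (of its 138.59 mm²) is removed, clipping the outline — area = 203.15 mm². At z = 2.24: the r=9 cylinder contributes a regular 8-gon of circumradius 9 (area = (8/2)·9.000²·sin(360°/8) = 229.10 mm²); the cube at (15.5, 13.5) is absent (z outside [-2, 1.5]); the r=7 cylinder at (11, 3) gives a regular 8-gon of circumradius 7 (constant along its height) (area = (8/2)·7.000²·sin(360°/8) = 138.59 mm²); Taking the first minus the rest: starting from the r=9 cylinder (229.10 mm²), the r=7 cylinder at (11, 3) partially overlaps it — only the 25.95 mm² overlap (of its 138.59 mm²) is removed, clipping the outline — area = 203.15 mm². Checking containment: the cross-section at z = 2.24 is a subset of the cross-section at z = 0.56.

entirely on top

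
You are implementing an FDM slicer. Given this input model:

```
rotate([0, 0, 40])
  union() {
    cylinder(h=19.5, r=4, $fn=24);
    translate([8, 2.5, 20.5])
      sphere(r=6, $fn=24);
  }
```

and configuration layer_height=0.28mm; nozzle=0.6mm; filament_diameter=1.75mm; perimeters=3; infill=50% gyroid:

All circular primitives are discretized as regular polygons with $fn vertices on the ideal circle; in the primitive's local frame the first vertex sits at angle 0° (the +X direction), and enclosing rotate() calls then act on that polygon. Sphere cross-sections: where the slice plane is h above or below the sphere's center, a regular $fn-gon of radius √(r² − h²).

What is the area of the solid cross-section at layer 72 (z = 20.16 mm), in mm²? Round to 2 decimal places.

At z = 20.16 mm: the cylinder does not reach this height (z outside [0, 19.5]); the sphere at (8, 2.5): section is a regular 24-gon, circumradius = √(r²−h²) = √(6²−0.34²) = 5.990 (area = (24/2)·5.990²·sin(360°/24) = 111.45 mm²); Combining (union): only the r=6 sphere at (8, 2.5) is present, so the union is just that shape — area = 111.45 mm²; (whole slice rotated 40° about Z — lengths, areas and connectivity unchanged). Overall, the cross-section is a single solid region. Net area = 111.45 mm².

111.45 mm²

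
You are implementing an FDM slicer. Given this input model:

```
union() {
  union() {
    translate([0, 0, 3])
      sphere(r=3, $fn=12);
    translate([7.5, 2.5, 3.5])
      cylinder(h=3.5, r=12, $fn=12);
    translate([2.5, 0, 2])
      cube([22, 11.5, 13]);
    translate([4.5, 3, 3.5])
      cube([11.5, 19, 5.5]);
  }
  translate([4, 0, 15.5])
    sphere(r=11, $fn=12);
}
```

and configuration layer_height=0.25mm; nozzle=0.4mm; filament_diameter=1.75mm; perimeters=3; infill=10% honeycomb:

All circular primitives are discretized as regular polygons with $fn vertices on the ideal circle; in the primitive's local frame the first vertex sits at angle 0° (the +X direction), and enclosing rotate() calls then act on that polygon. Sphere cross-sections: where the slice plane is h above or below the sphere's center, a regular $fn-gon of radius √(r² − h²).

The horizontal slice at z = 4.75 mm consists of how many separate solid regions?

1

At z = 4.75 mm: the r=3 sphere slices to a regular 12-gon of circumradius 2.437 (√(r²−h²) with h=1.75 from center); the r=12 cylinder at (7.5, 2.5) gives a regular 12-gon of circumradius 12 (constant along its height); the 22×11.5 cube at (2.5, 0) contributes its full rectangle; the cube at (4.5, 3) is present — its section is the full 11.5×19 rectangle; Combining (union): the regions partially overlap (shared area 318.02 mm²), so overlapping operands fuse into one piece — 1 connected region; the sphere at (4, 0): section is a regular 12-gon, circumradius = √(r²−h²) = √(11²−10.75²) = 2.332; Taking the union: the r=11 sphere at (4, 0) lies entirely inside that combined region, so the union is just that combined region — 1 connected region. The result has 1 disconnected region.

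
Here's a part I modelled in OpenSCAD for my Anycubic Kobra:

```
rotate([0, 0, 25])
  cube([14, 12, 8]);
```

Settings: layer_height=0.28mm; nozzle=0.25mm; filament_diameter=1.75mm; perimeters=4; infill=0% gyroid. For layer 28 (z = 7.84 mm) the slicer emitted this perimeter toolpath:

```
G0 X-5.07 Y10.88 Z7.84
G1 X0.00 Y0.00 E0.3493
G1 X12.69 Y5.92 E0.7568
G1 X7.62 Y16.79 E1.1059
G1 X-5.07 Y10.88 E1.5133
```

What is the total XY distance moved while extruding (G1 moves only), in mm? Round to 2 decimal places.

52.00 mm

Sum the Euclidean lengths of each G1 segment: total = 52.00 mm.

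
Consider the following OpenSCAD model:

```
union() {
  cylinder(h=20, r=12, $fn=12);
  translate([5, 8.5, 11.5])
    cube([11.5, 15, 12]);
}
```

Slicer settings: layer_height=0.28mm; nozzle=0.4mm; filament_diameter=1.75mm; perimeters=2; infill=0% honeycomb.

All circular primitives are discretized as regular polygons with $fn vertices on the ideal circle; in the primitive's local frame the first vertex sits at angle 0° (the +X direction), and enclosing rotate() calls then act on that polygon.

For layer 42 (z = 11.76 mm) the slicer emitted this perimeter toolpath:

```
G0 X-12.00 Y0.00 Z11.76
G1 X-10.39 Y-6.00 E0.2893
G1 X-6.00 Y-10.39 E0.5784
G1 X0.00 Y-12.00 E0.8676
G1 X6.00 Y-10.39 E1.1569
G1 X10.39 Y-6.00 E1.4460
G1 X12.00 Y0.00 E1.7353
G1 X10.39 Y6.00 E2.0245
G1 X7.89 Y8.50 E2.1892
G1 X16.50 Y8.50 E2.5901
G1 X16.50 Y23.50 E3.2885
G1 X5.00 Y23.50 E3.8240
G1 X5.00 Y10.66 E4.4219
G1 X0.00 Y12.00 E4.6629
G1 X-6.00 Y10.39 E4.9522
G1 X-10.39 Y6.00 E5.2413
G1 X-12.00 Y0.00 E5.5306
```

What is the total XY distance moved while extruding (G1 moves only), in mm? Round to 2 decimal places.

118.77 mm

Sum the Euclidean lengths of each G1 segment: total = 118.77 mm.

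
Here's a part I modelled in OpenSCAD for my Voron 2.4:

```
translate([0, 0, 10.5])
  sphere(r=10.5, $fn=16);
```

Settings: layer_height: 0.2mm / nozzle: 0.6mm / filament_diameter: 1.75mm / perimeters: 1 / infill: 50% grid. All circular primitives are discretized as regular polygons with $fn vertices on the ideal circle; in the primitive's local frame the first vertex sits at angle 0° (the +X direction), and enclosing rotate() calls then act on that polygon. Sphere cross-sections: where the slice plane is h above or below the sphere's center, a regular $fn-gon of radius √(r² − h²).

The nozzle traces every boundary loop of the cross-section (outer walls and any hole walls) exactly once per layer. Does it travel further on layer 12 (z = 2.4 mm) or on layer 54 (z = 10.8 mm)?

Layer 12 (z = 2.4): the r=10.5 sphere slices to a regular 16-gon of circumradius 6.681 (√(r²−h²) with h=8.1 from center) (perimeter = 2·16·6.681·sin(180°/16) = 41.71 mm). So its perimeter = 41.71 mm. Layer 54 (z = 10.8): the r=10.5 sphere contributes a regular 16-gon of circumradius √(10.5²−0.3²) = 10.496 (perimeter = 2·16·10.496·sin(180°/16) = 65.52 mm). So its perimeter = 65.52 mm. Layer 54 is larger (65.52 vs 41.71 mm).

layer 54 (z = 10.8 mm)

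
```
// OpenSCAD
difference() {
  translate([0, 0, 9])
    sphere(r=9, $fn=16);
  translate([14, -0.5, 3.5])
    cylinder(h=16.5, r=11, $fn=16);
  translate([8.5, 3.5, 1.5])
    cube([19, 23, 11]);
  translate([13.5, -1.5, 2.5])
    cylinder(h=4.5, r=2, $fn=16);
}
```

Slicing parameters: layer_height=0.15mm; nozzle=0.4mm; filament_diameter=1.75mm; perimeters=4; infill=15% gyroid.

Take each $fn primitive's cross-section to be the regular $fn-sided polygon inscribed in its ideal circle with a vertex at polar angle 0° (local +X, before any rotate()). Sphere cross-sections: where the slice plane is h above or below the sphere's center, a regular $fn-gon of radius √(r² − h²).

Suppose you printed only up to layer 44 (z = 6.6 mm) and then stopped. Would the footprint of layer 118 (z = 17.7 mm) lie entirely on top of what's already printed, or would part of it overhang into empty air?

entirely on top

Compare the two slices. At z = 6.6: the r=9 sphere slices to a regular 16-gon of circumradius 8.674 (√(r²−h²) with h=2.4 from center) (area = (16/2)·8.674²·sin(360°/16) = 230.34 mm²); the cylinder at (14, -0.5): section is a regular 16-gon, circumradius r=11 (area = (16/2)·11.000²·sin(360°/16) = 370.44 mm²); the cube at (8.5, 3.5) is present — its section is the full 19×23 rectangle (area 437.00 mm²); the cylinder at (13.5, -1.5): section is a regular 16-gon, circumradius r=2 (area = (16/2)·2.000²·sin(360°/16) = 12.25 mm²); Subtracting the remaining from the first: starting from the r=9 sphere (230.34 mm²), the r=11 cylinder at (14, -0.5) partially overlaps it — only the 49.54 mm² overlap (of its 370.44 mm²) is removed, clipping the outline; the 19×23 cube at (8.5, 3.5) misses the remaining region (no effect); the r=2 cylinder at (13.5, -1.5) misses the remaining region (no effect) — area = 180.80 mm². At z = 17.7: the r=9 sphere contributes a regular 16-gon of circumradius √(9²−8.7²) = 2.304 (area = (16/2)·2.304²·sin(360°/16) = 16.26 mm²); the r=11 cylinder at (14, -0.5) gives a regular 16-gon of circumradius 11 (constant along its height) (area = (16/2)·11.000²·sin(360°/16) = 370.44 mm²); the cube at (8.5, 3.5) does not reach this height (z outside [1.5, 12.5]); the cylinder at (13.5, -1.5) does not reach this height (z outside [2.5, 7]); After the difference (first − rest): starting from the r=9 sphere (16.26 mm²), the r=11 cylinder at (14, -0.5) misses the remaining region (no effect) — area = 16.26 mm². Checking containment: the cross-section at z = 17.7 is a subset of the cross-section at z = 6.6.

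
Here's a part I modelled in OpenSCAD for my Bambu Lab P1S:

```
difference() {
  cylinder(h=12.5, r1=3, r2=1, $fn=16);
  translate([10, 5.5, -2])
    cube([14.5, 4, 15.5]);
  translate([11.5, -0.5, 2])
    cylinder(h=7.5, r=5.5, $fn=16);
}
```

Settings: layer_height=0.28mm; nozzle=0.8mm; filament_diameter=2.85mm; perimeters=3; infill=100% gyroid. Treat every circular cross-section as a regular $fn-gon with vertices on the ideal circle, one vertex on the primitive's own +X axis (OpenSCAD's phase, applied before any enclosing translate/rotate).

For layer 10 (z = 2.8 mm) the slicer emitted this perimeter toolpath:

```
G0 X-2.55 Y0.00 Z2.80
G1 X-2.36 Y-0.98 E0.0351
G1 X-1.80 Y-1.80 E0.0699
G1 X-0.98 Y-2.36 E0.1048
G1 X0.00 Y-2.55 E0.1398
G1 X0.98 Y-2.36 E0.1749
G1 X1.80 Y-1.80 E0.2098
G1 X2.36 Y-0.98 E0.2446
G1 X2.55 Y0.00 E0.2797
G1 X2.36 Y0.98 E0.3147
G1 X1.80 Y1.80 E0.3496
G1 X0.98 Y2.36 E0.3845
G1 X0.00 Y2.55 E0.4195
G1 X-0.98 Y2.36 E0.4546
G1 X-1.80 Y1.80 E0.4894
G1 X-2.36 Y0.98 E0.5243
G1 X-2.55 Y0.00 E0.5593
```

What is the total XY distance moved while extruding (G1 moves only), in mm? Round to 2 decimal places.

15.93 mm

Sum the Euclidean lengths of each G1 segment: total = 15.93 mm.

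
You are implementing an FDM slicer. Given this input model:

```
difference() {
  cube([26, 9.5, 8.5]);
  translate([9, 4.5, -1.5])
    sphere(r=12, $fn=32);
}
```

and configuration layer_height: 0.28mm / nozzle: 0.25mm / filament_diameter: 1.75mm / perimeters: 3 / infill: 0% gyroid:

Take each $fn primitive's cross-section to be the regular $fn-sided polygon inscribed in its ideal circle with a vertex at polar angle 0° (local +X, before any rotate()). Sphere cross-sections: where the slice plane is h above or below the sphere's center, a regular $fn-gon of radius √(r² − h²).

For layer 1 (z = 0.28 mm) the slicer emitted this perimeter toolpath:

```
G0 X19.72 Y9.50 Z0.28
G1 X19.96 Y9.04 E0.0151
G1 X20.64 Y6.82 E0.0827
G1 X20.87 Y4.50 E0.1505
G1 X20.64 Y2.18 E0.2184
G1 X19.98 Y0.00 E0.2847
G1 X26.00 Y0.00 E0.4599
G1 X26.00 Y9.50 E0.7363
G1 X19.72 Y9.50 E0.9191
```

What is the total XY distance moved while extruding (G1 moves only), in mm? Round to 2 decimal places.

31.58 mm

Sum the Euclidean lengths of each G1 segment: total = 31.58 mm.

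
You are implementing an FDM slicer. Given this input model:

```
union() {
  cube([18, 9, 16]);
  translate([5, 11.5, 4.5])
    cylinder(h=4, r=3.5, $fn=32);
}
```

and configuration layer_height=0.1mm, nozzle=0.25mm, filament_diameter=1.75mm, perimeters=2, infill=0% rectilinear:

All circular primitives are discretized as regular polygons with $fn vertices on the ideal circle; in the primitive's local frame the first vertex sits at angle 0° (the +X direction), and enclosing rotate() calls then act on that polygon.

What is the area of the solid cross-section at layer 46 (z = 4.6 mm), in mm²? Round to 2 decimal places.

196.93 mm²

At z = 4.6 mm: the cube (footprint 18×9) is included at this height (area 162.00 mm²); the r=3.5 cylinder at (5, 11.5) contributes a regular 32-gon of circumradius 3.5 (area = (32/2)·3.500²·sin(360°/32) = 38.24 mm²); Merging all regions: the regions partially overlap — summed areas 200.24 mm² minus the doubly-counted overlap 3.31 mm² gives 196.93 mm² — area = 196.93 mm². Overall, the cross-section is a single solid region. Net area = 196.93 mm².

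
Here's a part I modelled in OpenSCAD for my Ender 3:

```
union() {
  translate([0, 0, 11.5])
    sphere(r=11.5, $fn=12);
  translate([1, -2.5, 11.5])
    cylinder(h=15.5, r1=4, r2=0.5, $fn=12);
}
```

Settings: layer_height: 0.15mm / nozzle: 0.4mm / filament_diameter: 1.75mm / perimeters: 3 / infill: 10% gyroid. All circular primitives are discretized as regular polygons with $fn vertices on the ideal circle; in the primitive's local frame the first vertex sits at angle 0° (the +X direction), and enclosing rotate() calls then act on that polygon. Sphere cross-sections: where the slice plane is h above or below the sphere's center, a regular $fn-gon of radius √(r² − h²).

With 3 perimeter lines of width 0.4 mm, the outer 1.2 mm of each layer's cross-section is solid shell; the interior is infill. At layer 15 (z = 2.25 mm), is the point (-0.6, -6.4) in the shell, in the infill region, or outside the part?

At z = 2.25 mm: the sphere: section is a regular 12-gon, circumradius = √(r²−h²) = √(11.5²−9.25²) = 6.833; the cone at (1, -2.5) is not intersected at this z (z outside [11.5, 27]); Merging all regions: only the r=11.5 sphere is present, so the union is just that shape — 1 connected region. Overall, the cross-section is a single solid region. The nearest boundary edge runs (-3.42, -5.92)→(-0.00, -6.83); distance from the point to it = 0.26 mm. The point is inside the cross-section, 0.26 mm from the nearest boundary — within the 1.2 mm shell band (3 × 0.4).

shell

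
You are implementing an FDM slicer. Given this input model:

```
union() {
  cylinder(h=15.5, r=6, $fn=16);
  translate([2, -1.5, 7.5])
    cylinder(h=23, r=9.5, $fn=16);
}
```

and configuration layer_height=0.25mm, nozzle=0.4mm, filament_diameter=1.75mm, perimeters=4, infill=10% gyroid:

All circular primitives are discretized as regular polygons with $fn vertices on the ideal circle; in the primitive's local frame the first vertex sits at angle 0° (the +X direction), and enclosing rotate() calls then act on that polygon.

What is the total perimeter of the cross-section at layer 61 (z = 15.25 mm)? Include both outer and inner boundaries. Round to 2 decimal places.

59.31 mm

At z = 15.25 mm: the r=6 cylinder gives a regular 16-gon of circumradius 6 (constant along its height) (perimeter = 2·16·6.000·sin(180°/16) = 37.46 mm); the r=9.5 cylinder at (2, -1.5) contributes a regular 16-gon of circumradius 9.5 (perimeter = 2·16·9.500·sin(180°/16) = 59.31 mm); Merging all regions: the r=6 cylinder lies entirely inside the r=9.5 cylinder at (2, -1.5), so the union is just the r=9.5 cylinder at (2, -1.5) — boundary = 59.31 mm. Overall, the cross-section is a single solid region. Total boundary length (outer) = 59.31 mm.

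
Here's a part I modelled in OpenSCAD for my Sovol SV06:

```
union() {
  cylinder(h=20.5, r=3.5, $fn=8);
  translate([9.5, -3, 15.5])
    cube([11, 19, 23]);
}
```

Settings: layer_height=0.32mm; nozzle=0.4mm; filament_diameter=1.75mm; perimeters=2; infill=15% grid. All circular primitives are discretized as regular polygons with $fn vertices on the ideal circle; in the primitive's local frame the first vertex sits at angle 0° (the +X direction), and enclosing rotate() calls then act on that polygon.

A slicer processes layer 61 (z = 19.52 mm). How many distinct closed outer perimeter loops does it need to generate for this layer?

At z = 19.52 mm: the cylinder: section is a regular 8-gon, circumradius r=3.5; the 11×19 cube at (9.5, -3) contributes its full rectangle; Taking the union: the 2 present regions are separate (no shared area or edge), so areas and boundary lengths simply add and each stays a separate island — 2 connected regions. The result has 2 disconnected regions.

2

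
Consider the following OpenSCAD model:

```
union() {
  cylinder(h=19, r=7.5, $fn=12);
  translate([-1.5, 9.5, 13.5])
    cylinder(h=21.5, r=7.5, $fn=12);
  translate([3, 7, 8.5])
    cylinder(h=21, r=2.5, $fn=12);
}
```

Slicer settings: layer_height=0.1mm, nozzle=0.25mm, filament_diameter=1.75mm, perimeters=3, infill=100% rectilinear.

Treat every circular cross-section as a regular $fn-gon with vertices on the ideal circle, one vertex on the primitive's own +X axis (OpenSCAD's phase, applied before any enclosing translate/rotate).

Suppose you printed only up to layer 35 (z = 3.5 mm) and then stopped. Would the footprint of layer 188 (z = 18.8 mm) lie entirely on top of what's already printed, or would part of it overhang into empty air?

Compare the two slices. At z = 3.5: the cylinder: section is a regular 12-gon, circumradius r=7.5 (area = (12/2)·7.500²·sin(360°/12) = 168.75 mm²); the cylinder at (-1.5, 9.5) is not intersected at this z (z outside [13.5, 35]); the cylinder at (3, 7) does not reach this height (z outside [8.5, 29.5]); Combining (union): only the r=7.5 cylinder is present, so the union is just that shape — area = 168.75 mm². At z = 18.8: the r=7.5 cylinder contributes a regular 12-gon of circumradius 7.5 (area = (12/2)·7.500²·sin(360°/12) = 168.75 mm²); the r=7.5 cylinder at (-1.5, 9.5) contributes a regular 12-gon of circumradius 7.5 (area = (12/2)·7.500²·sin(360°/12) = 168.75 mm²); the r=2.5 cylinder at (3, 7) gives a regular 12-gon of circumradius 2.5 (constant along its height) (area = (12/2)·2.500²·sin(360°/12) = 18.75 mm²); Taking the union: the regions partially overlap — summed areas 356.25 mm² minus the doubly-counted overlap 57.14 mm² gives 299.11 mm² — area = 299.11 mm². Checking containment: at z = 18.8 the cross-section extends beyond the z = 3.5 cross-section by about 130.36 mm².

part overhangs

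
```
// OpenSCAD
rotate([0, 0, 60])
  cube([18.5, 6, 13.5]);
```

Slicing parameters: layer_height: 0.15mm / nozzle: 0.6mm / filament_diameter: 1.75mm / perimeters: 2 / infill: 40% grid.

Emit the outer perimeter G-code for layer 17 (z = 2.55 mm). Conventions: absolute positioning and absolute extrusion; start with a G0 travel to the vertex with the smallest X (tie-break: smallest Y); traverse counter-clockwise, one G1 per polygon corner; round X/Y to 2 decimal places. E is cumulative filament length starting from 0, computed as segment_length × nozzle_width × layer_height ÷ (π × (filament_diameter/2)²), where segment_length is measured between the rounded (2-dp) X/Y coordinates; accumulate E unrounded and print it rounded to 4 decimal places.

At z = 2.55 mm: the cube (footprint 18.5×6) is included at this height; (rotated 60° about Z; rotation is an isometry so areas/perimeters/island counts are preserved). The outline is a single polygon with 4 vertices. Extrusion per mm of travel: 0.6 × 0.15 / (π × 0.875²) = 0.037418. Accumulating E over each segment gives final E = 1.8336.

G0 X-5.20 Y3.00 Z2.55
G1 X0.00 Y0.00 E0.2246
G1 X9.25 Y16.02 E0.9168
G1 X4.05 Y19.02 E1.1414
G1 X-5.20 Y3.00 E1.8336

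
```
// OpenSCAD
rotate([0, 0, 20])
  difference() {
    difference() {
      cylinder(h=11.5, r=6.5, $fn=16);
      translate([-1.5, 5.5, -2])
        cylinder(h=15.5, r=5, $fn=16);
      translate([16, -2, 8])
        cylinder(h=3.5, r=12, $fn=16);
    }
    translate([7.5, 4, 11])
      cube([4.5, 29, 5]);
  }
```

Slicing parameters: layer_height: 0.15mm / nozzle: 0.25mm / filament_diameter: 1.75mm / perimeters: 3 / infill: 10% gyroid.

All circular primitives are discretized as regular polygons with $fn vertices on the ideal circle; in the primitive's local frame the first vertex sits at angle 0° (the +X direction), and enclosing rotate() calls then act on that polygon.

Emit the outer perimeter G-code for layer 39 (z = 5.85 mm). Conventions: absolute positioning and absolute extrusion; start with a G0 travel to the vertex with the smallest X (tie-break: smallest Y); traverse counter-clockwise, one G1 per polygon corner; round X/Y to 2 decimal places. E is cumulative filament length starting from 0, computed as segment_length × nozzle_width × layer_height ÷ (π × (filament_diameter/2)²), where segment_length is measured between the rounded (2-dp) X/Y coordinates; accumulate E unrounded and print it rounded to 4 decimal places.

G0 X-6.49 Y0.28 Z5.85
G1 X-6.11 Y-2.22 E0.0394
G1 X-4.79 Y-4.39 E0.0790
G1 X-2.75 Y-5.89 E0.1185
G1 X-0.28 Y-6.49 E0.1581
G1 X2.22 Y-6.11 E0.1976
G1 X4.39 Y-4.79 E0.2372
G1 X5.89 Y-2.75 E0.2766
G1 X6.49 Y-0.28 E0.3163
G1 X6.11 Y2.22 E0.3557
G1 X4.79 Y4.39 E0.3953
G1 X2.75 Y5.89 E0.4348
G1 X1.43 Y6.21 E0.4559
G1 X1.70 Y4.44 E0.4839
G1 X1.24 Y2.54 E0.5143
G1 X0.09 Y0.97 E0.5447
G1 X-1.58 Y-0.04 E0.5751
G1 X-3.51 Y-0.34 E0.6056
G1 X-5.40 Y0.12 E0.6359
G1 X-6.36 Y0.83 E0.6545
G1 X-6.49 Y0.28 E0.6633

At z = 5.85 mm: the cylinder: section is a regular 16-gon, circumradius r=6.5; the r=5 cylinder at (-1.5, 5.5) gives a regular 16-gon of circumradius 5 (constant along its height); the cylinder at (16, -2) is absent (z outside [8, 11.5]); Taking the first minus the rest: starting from the r=6.5 cylinder, the r=5 cylinder at (-1.5, 5.5) partially overlaps it — only the 38.56 mm² overlap (of its 76.54 mm²) is removed, clipping the outline — 1 connected region; the cube at (7.5, 4) is not intersected at this z (z outside [11, 16]); Subtracting the remaining from the first: none of the subtracted shapes is present at this height, so the result so far is unchanged — 1 connected region; (whole slice rotated 20° about Z — lengths, areas and connectivity unchanged). The outline is a single polygon with 20 vertices. Extrusion per mm of travel: 0.25 × 0.15 / (π × 0.875²) = 0.015591. Accumulating E over each segment gives final E = 0.6633.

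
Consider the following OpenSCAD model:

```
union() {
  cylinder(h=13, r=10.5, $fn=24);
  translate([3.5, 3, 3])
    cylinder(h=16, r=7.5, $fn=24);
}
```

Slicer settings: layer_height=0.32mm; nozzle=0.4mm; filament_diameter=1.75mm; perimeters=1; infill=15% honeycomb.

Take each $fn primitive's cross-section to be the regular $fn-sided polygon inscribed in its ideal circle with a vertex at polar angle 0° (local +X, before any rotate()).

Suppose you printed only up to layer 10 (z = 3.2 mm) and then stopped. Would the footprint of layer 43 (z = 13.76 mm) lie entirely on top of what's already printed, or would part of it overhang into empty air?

entirely on top

Compare the two slices. At z = 3.2: the r=10.5 cylinder contributes a regular 24-gon of circumradius 10.5 (area = (24/2)·10.500²·sin(360°/24) = 342.42 mm²); the r=7.5 cylinder at (3.5, 3) contributes a regular 24-gon of circumradius 7.5 (area = (24/2)·7.500²·sin(360°/24) = 174.70 mm²); Combining (union): the regions partially overlap — summed areas 517.12 mm² minus the doubly-counted overlap 158.50 mm² gives 358.62 mm² — area = 358.62 mm². At z = 13.76: the cylinder is absent (z outside [0, 13]); the r=7.5 cylinder at (3.5, 3) gives a regular 24-gon of circumradius 7.5 (constant along its height) (area = (24/2)·7.500²·sin(360°/24) = 174.70 mm²); Merging all regions: only the r=7.5 cylinder at (3.5, 3) is present, so the union is just that shape — area = 174.70 mm². Checking containment: the cross-section at z = 13.76 is a subset of the cross-section at z = 3.2.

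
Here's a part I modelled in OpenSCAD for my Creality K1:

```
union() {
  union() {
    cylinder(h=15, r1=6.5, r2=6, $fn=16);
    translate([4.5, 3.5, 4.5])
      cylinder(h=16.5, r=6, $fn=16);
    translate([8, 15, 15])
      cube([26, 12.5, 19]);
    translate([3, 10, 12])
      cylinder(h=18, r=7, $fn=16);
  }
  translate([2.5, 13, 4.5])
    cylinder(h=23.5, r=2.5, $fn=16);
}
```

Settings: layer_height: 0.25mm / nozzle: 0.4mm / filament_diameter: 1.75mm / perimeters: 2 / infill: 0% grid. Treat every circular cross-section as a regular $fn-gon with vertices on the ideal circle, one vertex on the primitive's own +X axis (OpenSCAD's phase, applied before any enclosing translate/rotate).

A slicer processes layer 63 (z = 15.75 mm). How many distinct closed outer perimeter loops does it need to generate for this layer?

At z = 15.75 mm: the cone does not reach this height (z outside [0, 15]); the r=6 cylinder at (4.5, 3.5) contributes a regular 16-gon of circumradius 6; the 26×12.5 cube at (8, 15) contributes its full rectangle; the cylinder at (3, 10): section is a regular 16-gon, circumradius r=7; Combining (union): the regions partially overlap (shared area 47.43 mm²), so overlapping operands fuse into one piece — 2 connected regions; the cylinder at (2.5, 13): section is a regular 16-gon, circumradius r=2.5; Merging all regions: the r=2.5 cylinder at (2.5, 13) lies entirely inside that combined region, so the union is just that combined region — 2 connected regions. The result has 2 disconnected regions.

2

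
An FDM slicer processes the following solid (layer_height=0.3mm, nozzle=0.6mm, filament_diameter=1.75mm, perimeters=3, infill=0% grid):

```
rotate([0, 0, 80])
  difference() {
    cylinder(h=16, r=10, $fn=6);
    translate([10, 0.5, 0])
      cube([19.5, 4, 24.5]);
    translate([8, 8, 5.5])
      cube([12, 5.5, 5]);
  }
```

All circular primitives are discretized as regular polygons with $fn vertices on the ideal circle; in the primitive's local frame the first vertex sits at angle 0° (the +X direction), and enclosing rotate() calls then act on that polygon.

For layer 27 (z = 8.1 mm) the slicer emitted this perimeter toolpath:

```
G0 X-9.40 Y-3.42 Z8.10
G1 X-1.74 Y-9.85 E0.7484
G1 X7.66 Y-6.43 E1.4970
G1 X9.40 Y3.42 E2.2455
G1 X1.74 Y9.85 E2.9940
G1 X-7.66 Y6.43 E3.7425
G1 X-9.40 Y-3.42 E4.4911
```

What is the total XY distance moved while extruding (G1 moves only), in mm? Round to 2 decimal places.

Sum the Euclidean lengths of each G1 segment: total = 60.01 mm.

60.01 mm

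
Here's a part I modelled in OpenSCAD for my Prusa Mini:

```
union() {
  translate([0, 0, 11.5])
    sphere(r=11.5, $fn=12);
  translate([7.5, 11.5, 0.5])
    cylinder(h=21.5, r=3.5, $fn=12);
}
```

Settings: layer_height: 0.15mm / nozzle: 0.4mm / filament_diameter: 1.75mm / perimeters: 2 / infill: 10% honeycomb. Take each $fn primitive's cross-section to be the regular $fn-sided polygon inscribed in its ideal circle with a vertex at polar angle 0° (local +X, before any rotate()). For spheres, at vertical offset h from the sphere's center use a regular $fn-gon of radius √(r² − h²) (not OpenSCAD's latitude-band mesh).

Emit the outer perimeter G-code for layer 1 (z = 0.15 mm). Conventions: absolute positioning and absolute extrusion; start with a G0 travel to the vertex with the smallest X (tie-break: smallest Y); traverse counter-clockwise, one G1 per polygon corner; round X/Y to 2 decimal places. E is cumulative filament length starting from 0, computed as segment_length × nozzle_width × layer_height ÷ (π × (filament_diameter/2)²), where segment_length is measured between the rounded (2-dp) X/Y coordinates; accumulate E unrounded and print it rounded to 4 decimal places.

At z = 0.15 mm: the r=11.5 sphere slices to a regular 12-gon of circumradius 1.851 (√(r²−h²) with h=11.35 from center); the cylinder at (7.5, 11.5) does not reach this height (z outside [0.5, 22]); Combining (union): only the r=11.5 sphere is present, so the union is just that shape — 1 connected region. The outline is a single polygon with 12 vertices. Extrusion per mm of travel: 0.4 × 0.15 / (π × 0.875²) = 0.024945. Accumulating E over each segment gives final E = 0.2867.

G0 X-1.85 Y0.00 Z0.15
G1 X-1.60 Y-0.93 E0.0240
G1 X-0.93 Y-1.60 E0.0477
G1 X0.00 Y-1.85 E0.0717
G1 X0.93 Y-1.60 E0.0957
G1 X1.60 Y-0.93 E0.1193
G1 X1.85 Y0.00 E0.1434
G1 X1.60 Y0.93 E0.1674
G1 X0.93 Y1.60 E0.1910
G1 X0.00 Y1.85 E0.2150
G1 X-0.93 Y1.60 E0.2391
G1 X-1.60 Y0.93 E0.2627
G1 X-1.85 Y0.00 E0.2867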